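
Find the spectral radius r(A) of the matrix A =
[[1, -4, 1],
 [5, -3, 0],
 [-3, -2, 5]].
r(A) ≈ 4.2737

The eigenvalues of A are the roots of its characteristic polynomial. With M = A (coefficients from the trace, the sum of principal 2x2 minors, and det A):
  p(λ) = det(λ I - M) = λ^3 - 3λ^2 + 10λ - 66.
No integer candidate from the rational root theorem (±divisors of 66) is a root, so the roots are irrational. The cubic discriminant is Δ = -92200 < 0, so there is one real root and a complex-conjugate pair. p(4) = -10 and p(5) = 34 have opposite signs, so a root lies in (4, 5); Newton's method refines it to λ ≈ 4.2737. Dividing out (λ - (4.2737)) leaves approximately λ^2 + 1.2737λ + 15.4433. For λ^2 + 1.2737λ + 15.4433 the discriminant is -60.1511. It is negative, so the remaining roots are the complex-conjugate pair λ ≈ -0.6368 ± 3.8779i. Their product equals the constant term, so |λ|^2 ≈ 15.4433 and |λ| ≈ 3.9298.
Thus the eigenvalues (to 4 decimals) are 4.2737 (modulus 4.2737); -0.6368 ± 3.8779i (modulus 3.9298). The spectral radius is the largest modulus: r(A) ≈ 4.2737. (Cross-check: r(A) ≤ ||A||_2 ≈ 6.7945; equality holds whenever A is normal, though it can also hold for some non-normal A.)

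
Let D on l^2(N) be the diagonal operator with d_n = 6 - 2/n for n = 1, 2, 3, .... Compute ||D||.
||D|| = 6

For a diagonal operator on l^2 with entries d_n, ||D|| = sup_n |d_n|. Here d_1 = 4, d_2 = 5, ..., and d_n = 6 - 2/n increases monotonically toward 6. All terms lie in [4, 6), so |d_n| = d_n and the supremum is the limit 6, which is not attained by any individual d_n. Hence ||D|| = 6.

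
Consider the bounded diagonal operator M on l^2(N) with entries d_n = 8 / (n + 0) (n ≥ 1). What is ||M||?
||M|| = 8 (attained at n = 1)

For M diagonal, ||M|| = sup_n |d_n| = sup_n 8/(n + 0). This is positive and strictly decreasing in n, so the supremum is attained at n = 1: d_1 = 8/(1 + 0) = 8. Hence ||M|| = 8.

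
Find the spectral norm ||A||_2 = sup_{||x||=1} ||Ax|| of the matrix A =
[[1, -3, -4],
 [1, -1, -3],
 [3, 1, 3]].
||A||_2 ≈ 6.6264 (= sqrt(largest eigenvalue of A^T A))

||A||_2 = sigma_max(A) = sqrt(lambda_max(A^T A)). Form the symmetric matrix M = A^T A =
[[11, -1, 2],
 [-1, 11, 18],
 [2, 18, 34]].
Its characteristic polynomial (trace, sum of principal 2x2 minors, determinant of M give the coefficients) is
  p(λ) = det(λ I - M) = λ^3 - 56λ^2 + 540λ - 400.
No integer candidate from the rational root theorem (±divisors of 400) is a root, so the roots are irrational. The cubic discriminant is Δ = 217024000 > 0, so there are three distinct real roots. p(0) = -400 and p(1) = 85 have opposite signs, so a root lies in (0, 1); Newton's method refines it to λ ≈ 0.8074. p(11) = 95 and p(12) = -256 have opposite signs, so a root lies in (11, 12); Newton's method refines it to λ ≈ 11.2832. p(43) = -1217 and p(44) = 128 have opposite signs, so a root lies in (43, 44); Newton's method refines it to λ ≈ 43.9094. Check (Vieta): the three roots sum to 56, matching tr M = 56.
So the eigenvalues of A^T A are ≈ 0.8074, 11.2832, 43.9094 (all ≥ 0, as they must be for A^T A). The largest is λ_max ≈ 43.9094, hence ||A||_2 = sqrt(λ_max) ≈ 6.6264.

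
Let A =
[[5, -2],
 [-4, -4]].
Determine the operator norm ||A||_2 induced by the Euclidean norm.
||A||_2 = sqrt((61 + sqrt(585))/2) ≈ 6.5264 (= sqrt(largest eigenvalue of A^T A))

||A||_2 = sigma_max(A) = sqrt(lambda_max(A^T A)). Form the symmetric matrix M = A^T A =
[[41, 6],
 [6, 20]].
Its characteristic polynomial (trace, determinant of M give the coefficients) is
  p(λ) = det(λ I - M) = λ^2 - 61λ + 784.
For λ^2 - 61λ + 784 the discriminant is 585. It is nonnegative but not a perfect square, so the roots are real and irrational: λ = (61 ± sqrt(585))/2 ≈ 42.5934, 18.4066.
So the eigenvalues of A^T A are ≈ 18.4066, 42.5934 (all ≥ 0, as they must be for A^T A). The largest is λ_max = (61 + sqrt(585))/2 ≈ 42.5934, hence ||A||_2 = sqrt(λ_max) = sqrt((61 + sqrt(585))/2) ≈ 6.5264.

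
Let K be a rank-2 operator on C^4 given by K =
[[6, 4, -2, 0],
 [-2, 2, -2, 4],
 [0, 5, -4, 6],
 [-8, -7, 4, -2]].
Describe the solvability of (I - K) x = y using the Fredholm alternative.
(I - K) is invertible (det(I - K) = -7 ≠ 0), so for every y in C^4 the equation (I - K) x = y has a unique solution.

K has rank 2 and factors as K = U V^T = u1 v1^T + u2 v2^T with u1 = (-2, 2, 2, 2), v1 = (-1, 1, -1, 2), u2 = (-2, 0, -1, 3), v2 = (-2, -3, 2, -2) (multiplying out reproduces the displayed K). The nonzero eigenvalues of U V^T coincide with those of the 2 x 2 matrix G = V^T U = [[v1·u1, v1·u2], [v2·u1, v2·u2]] = [[6, 9], [-2, -4]], and by the Sylvester determinant identity det(I_4 - U V^T) = det(I_2 - V^T U) = det([[-5, -9], [2, 5]]) = (-5)(5) - (-9)(2) = -7. (Direct check: I - K =
[[-5, -4, 2, 0],
 [2, -1, 2, -4],
 [0, -5, 5, -6],
 [8, 7, -4, 3]]
has determinant -7.) The finite-dimensional Fredholm alternative says: either (I - K) is invertible, or ker(I - K) ≠ {0} and then range(I - K) = ker((I - K)^*)^⊥, with dim ker(I - K) = dim ker((I - K)^*). Since det(I - K) ≠ 0, 1 is not an eigenvalue of K and ker(I - K) = {0}, so we are in the first case: for every y there is a unique x = (I - K)^(-1) y. (Explicitly, by the Woodbury identity, (I - U V^T)^(-1) = I + U (I_2 - G)^(-1) V^T.)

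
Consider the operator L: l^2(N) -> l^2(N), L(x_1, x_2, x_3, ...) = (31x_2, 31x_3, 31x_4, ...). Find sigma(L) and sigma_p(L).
sigma(L) = closed disk {z in C : |z| ≤ 31}; sigma_p(L) = open disk {z in C : |z| < 31}

Note L = 31·V where V is the unit left shift (V x)_k = x_{k+1}; so sigma(L) = 31·sigma(V) and ||L|| = 31||V||. ||L x||^2 = 961sum_{k≥2} |x_k|^2 ≤ 961||x||^2, with equality on {x : x_1 = 0}, so ||L|| = 31. For any lambda with |lambda| < 31, set r = lambda/31 (|r| < 1); the vector x = (1, r, r^2, ...) is in l^2 and satisfies L x = 31(r, r^2, ...) = lambda x, so lambda is an eigenvalue. On the boundary |lambda| = 31 the geometric series diverges, so no l^2 eigenvector exists, but these lambda lie in the approximate point spectrum. Hence sigma(L) is the closed disk of radius 31 and sigma_p(L) is the open disk.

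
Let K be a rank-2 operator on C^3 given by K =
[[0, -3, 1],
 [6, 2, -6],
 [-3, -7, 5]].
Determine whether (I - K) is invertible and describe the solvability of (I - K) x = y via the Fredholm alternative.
(I - K) is invertible (det(I - K) = -17 ≠ 0), so for every y in C^3 the equation (I - K) x = y has a unique solution.

K has rank 2 and factors as K = U V^T = u1 v1^T + u2 v2^T with u1 = (-1, 0, -2), v1 = (0, 3, -1), u2 = (0, 2, -1), v2 = (3, 1, -3) (multiplying out reproduces the displayed K). The nonzero eigenvalues of U V^T coincide with those of the 2 x 2 matrix G = V^T U = [[v1·u1, v1·u2], [v2·u1, v2·u2]] = [[2, 7], [3, 5]], and by the Sylvester determinant identity det(I_3 - U V^T) = det(I_2 - V^T U) = det([[-1, -7], [-3, -4]]) = (-1)(-4) - (-7)(-3) = -17. (Direct check: I - K =
[[1, 3, -1],
 [-6, -1, 6],
 [3, 7, -4]]
has determinant -17.) The finite-dimensional Fredholm alternative says: either (I - K) is invertible, or ker(I - K) ≠ {0} and then range(I - K) = ker((I - K)^*)^⊥, with dim ker(I - K) = dim ker((I - K)^*). Since det(I - K) ≠ 0, 1 is not an eigenvalue of K and ker(I - K) = {0}, so we are in the first case: for every y there is a unique x = (I - K)^(-1) y. (Explicitly, by the Woodbury identity, (I - U V^T)^(-1) = I + U (I_2 - G)^(-1) V^T.)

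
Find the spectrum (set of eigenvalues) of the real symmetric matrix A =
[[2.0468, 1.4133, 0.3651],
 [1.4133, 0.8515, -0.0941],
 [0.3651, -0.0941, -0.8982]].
sigma(A) ≈ {-1, 0, 3}

A is real symmetric, so its spectrum consists of real eigenvalues. Expanding the characteristic polynomial of the displayed matrix gives
  det(λ I - A) = p(λ) = λ^3 + (-2)λ^2 + (-3)λ + (0).
Solving p(λ) = 0 yields eigenvalues ≈ -1, 0, 3. (A is shown rounded to 4 decimals, so these recover the underlying integer eigenvalues to within that precision.)
Verification: the trace of A = 2 equals the sum of eigenvalues 2, and det(A) ≈ -0.0001 matches the eigenvalue product 0.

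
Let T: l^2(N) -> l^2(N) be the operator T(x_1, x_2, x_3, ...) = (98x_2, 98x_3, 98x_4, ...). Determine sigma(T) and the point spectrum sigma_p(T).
sigma(T) = closed disk {z in C : |z| ≤ 98}; sigma_p(T) = open disk {z in C : |z| < 98}

Note T = 98·V where V is the unit left shift (V x)_k = x_{k+1}; so sigma(T) = 98·sigma(V) and ||T|| = 98||V||. ||T x||^2 = 9604sum_{k≥2} |x_k|^2 ≤ 9604||x||^2, with equality on {x : x_1 = 0}, so ||T|| = 98. For any lambda with |lambda| < 98, set r = lambda/98 (|r| < 1); the vector x = (1, r, r^2, ...) is in l^2 and satisfies T x = 98(r, r^2, ...) = lambda x, so lambda is an eigenvalue. On the boundary |lambda| = 98 the geometric series diverges, so no l^2 eigenvector exists, but these lambda lie in the approximate point spectrum. Hence sigma(T) is the closed disk of radius 98 and sigma_p(T) is the open disk.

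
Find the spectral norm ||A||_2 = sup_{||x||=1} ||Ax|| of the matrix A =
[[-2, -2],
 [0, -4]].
||A||_2 = sqrt((24 + sqrt(320))/2) ≈ 4.5765 (= sqrt(largest eigenvalue of A^T A))

||A||_2 = sigma_max(A) = sqrt(lambda_max(A^T A)). Form the symmetric matrix M = A^T A =
[[4, 4],
 [4, 20]].
Its characteristic polynomial (trace, determinant of M give the coefficients) is
  p(λ) = det(λ I - M) = λ^2 - 24λ + 64.
For λ^2 - 24λ + 64 the discriminant is 320. It is nonnegative but not a perfect square, so the roots are real and irrational: λ = (24 ± sqrt(320))/2 ≈ 20.9443, 3.0557.
So the eigenvalues of A^T A are ≈ 3.0557, 20.9443 (all ≥ 0, as they must be for A^T A). The largest is λ_max = (24 + sqrt(320))/2 ≈ 20.9443, hence ||A||_2 = sqrt(λ_max) = sqrt((24 + sqrt(320))/2) ≈ 4.5765.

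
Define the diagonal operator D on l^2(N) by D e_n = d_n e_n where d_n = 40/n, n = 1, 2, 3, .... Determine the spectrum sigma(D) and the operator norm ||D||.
sigma(D) = {40/n : n ≥ 1} ∪ {0}; ||D|| = 40

A bounded diagonal operator on l^2 with diagonal entries d_n has spectrum equal to the closure of {d_n : n ≥ 1}: every d_n is an eigenvalue (with eigenvector e_n), so {d_n} ⊂ sigma(D); the spectrum is closed, so its closure is too; and for lambda not in the closure, (D - lambda I) has bounded inverse (the diagonal entries 1/(d_n - lambda) are bounded). For our sequence d_n = 40/n, n = 1, 2, 3, ...:
  - {d_n} = {40/n : n ≥ 1}; the only limit point is 0
  - closure = {40/n : n ≥ 1} ∪ {0}
For the norm: a diagonal operator has ||D|| = sup_n |d_n|. Here d_n = 40/n is positive and decreasing, so sup_n |d_n| = d_1 = 40. So ||D|| = 40.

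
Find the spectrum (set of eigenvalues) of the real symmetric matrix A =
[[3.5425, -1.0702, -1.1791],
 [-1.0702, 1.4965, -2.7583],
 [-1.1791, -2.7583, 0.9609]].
sigma(A) ≈ {-2, 4} (4 with multiplicity 2)

A is real symmetric, so its spectrum consists of real eigenvalues. Expanding the characteristic polynomial of the displayed matrix gives
  det(λ I - A) = p(λ) = λ^3 + (-6)λ^2 + (0)λ + (32).
Solving p(λ) = 0 yields eigenvalues ≈ -2, 4, 4. (A is shown rounded to 4 decimals, so these recover the underlying integer eigenvalues to within that precision.)
Verification: the trace of A = 6 equals the sum of eigenvalues 6, and det(A) ≈ -32.0004 matches the eigenvalue product -32.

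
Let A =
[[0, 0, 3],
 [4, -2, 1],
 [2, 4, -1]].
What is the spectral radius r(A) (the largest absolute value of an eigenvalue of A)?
r(A) ≈ 4.0482

The eigenvalues of A are the roots of its characteristic polynomial. With M = A (coefficients from the trace, the sum of principal 2x2 minors, and det A):
  p(λ) = det(λ I - M) = λ^3 + 3λ^2 - 8λ - 60.
No integer candidate from the rational root theorem (±divisors of 60) is a root, so the roots are irrational. The cubic discriminant is Δ = -62176 < 0, so there is one real root and a complex-conjugate pair. p(3) = -30 and p(4) = 20 have opposite signs, so a root lies in (3, 4); Newton's method refines it to λ ≈ 3.6612. Dividing out (λ - (3.6612)) leaves approximately λ^2 + 6.6612λ + 16.388. For λ^2 + 6.6612λ + 16.388 the discriminant is -21.1805. It is negative, so the remaining roots are the complex-conjugate pair λ ≈ -3.3306 ± 2.3011i. Their product equals the constant term, so |λ|^2 ≈ 16.388 and |λ| ≈ 4.0482.
Thus the eigenvalues (to 4 decimals) are 3.6612 (modulus 3.6612); -3.3306 ± 2.3011i (modulus 4.0482). The spectral radius is the largest modulus: r(A) ≈ 4.0482. (Cross-check: r(A) ≤ ||A||_2 ≈ 4.8231; equality holds whenever A is normal, though it can also hold for some non-normal A.)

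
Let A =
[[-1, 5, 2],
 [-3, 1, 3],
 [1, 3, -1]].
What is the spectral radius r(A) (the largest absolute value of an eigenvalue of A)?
r(A) = sqrt(5) ≈ 2.2361

The eigenvalues of A are the roots of its characteristic polynomial. With M = A (coefficients from the trace, the sum of principal 2x2 minors, and det A):
  p(λ) = det(λ I - M) = λ^3 + λ^2 + 3λ + 10.
By the rational root theorem any rational root is an integer divisor of 10. Testing λ = -2: p(-2) = -8 + 4 - 6 + 10 = 0, so λ = -2 is a root. Dividing out (λ + 2) leaves p(λ) = (λ + 2)(λ^2 - λ + 5). For λ^2 - λ + 5 the discriminant is -19. It is negative, so the roots are the complex-conjugate pair λ = 1/2 ± (sqrt(19)/2) i ≈ 0.5 ± 2.1794i. For a conjugate pair the product of the roots equals the constant term, so |λ|^2 = 5 and |λ| = sqrt(5) ≈ 2.2361.
Thus the eigenvalues (to 4 decimals) are 0.5 ± 2.1794i (modulus 2.2361); -2 (modulus 2). The spectral radius is the largest modulus: r(A) = sqrt(5) ≈ 2.2361. (Cross-check: r(A) ≤ ||A||_2 ≈ 6.4755; equality holds whenever A is normal, though it can also hold for some non-normal A.)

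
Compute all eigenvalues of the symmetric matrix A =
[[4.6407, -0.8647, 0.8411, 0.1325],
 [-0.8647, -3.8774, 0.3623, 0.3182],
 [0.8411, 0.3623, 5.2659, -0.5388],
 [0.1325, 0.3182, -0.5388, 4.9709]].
sigma(A) ≈ {-4, 4, 5, 6}

A is real symmetric, so its spectrum consists of real eigenvalues. Expanding the characteristic polynomial of the displayed matrix gives
  det(λ I - A) = p(λ) = λ^4 + (-11)λ^3 + (14)λ^2 + (176.0017)λ + (-480.0118).
Solving p(λ) = 0 yields eigenvalues ≈ -4, 4, 5, 6. (A is shown rounded to 4 decimals, so these recover the underlying integer eigenvalues to within that precision.)
Verification: the trace of A = 11 equals the sum of eigenvalues 11, and det(A) ≈ -480.0118 matches the eigenvalue product -480.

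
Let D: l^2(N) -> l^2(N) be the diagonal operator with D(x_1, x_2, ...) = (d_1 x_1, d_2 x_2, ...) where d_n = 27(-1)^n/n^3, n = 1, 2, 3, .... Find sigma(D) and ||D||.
sigma(D) = {27(-1)^n/n^3 : n ≥ 1} ∪ {0}; ||D|| = 27

A bounded diagonal operator on l^2 with diagonal entries d_n has spectrum equal to the closure of {d_n : n ≥ 1}: every d_n is an eigenvalue (with eigenvector e_n), so {d_n} ⊂ sigma(D); the spectrum is closed, so its closure is too; and for lambda not in the closure, (D - lambda I) has bounded inverse (the diagonal entries 1/(d_n - lambda) are bounded). For our sequence d_n = 27(-1)^n/n^3, n = 1, 2, 3, ...:
  - {d_n} = {27(-1)^n/n^3 : n ≥ 1}; the only limit point is 0
  - closure = {27(-1)^n/n^3 : n ≥ 1} ∪ {0}
For the norm: a diagonal operator has ||D|| = sup_n |d_n|. Here |d_n| = 27/n^3 is decreasing, so sup_n |d_n| = |d_1| = 27. So ||D|| = 27.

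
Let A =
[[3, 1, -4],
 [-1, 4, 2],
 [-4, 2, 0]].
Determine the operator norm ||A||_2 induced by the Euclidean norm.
||A||_2 ≈ 6.4596 (= sqrt(largest eigenvalue of A^T A))

||A||_2 = sigma_max(A) = sqrt(lambda_max(A^T A)). Form the symmetric matrix M = A^T A =
[[26, -9, -14],
 [-9, 21, 4],
 [-14, 4, 20]].
Its characteristic polynomial (trace, sum of principal 2x2 minors, determinant of M give the coefficients) is
  p(λ) = det(λ I - M) = λ^3 - 67λ^2 + 1193λ - 5776.
No integer candidate from the rational root theorem (±divisors of 5776) is a root, so the roots are irrational. The cubic discriminant is Δ = 57879637 > 0, so there are three distinct real roots. p(8) = -8 and p(9) = 263 have opposite signs, so a root lies in (8, 9); Newton's method refines it to λ ≈ 8.0256. p(17) = 55 and p(18) = -178 have opposite signs, so a root lies in (17, 18); Newton's method refines it to λ ≈ 17.2479. p(41) = -569 and p(42) = 230 have opposite signs, so a root lies in (41, 42); Newton's method refines it to λ ≈ 41.7265. Check (Vieta): the three roots sum to 67, matching tr M = 67.
So the eigenvalues of A^T A are ≈ 8.0256, 17.2479, 41.7265 (all ≥ 0, as they must be for A^T A). The largest is λ_max ≈ 41.7265, hence ||A||_2 = sqrt(λ_max) ≈ 6.4596.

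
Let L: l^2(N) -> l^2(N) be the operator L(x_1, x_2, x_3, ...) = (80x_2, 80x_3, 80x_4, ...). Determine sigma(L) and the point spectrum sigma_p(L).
sigma(L) = closed disk {z in C : |z| ≤ 80}; sigma_p(L) = open disk {z in C : |z| < 80}

Note L = 80·V where V is the unit left shift (V x)_k = x_{k+1}; so sigma(L) = 80·sigma(V) and ||L|| = 80||V||. ||L x||^2 = 6400sum_{k≥2} |x_k|^2 ≤ 6400||x||^2, with equality on {x : x_1 = 0}, so ||L|| = 80. For any lambda with |lambda| < 80, set r = lambda/80 (|r| < 1); the vector x = (1, r, r^2, ...) is in l^2 and satisfies L x = 80(r, r^2, ...) = lambda x, so lambda is an eigenvalue. On the boundary |lambda| = 80 the geometric series diverges, so no l^2 eigenvector exists, but these lambda lie in the approximate point spectrum. Hence sigma(L) is the closed disk of radius 80 and sigma_p(L) is the open disk.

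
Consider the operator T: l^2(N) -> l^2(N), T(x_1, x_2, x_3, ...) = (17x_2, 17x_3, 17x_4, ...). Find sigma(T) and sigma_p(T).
sigma(T) = closed disk {z in C : |z| ≤ 17}; sigma_p(T) = open disk {z in C : |z| < 17}

Note T = 17·V where V is the unit left shift (V x)_k = x_{k+1}; so sigma(T) = 17·sigma(V) and ||T|| = 17||V||. ||T x||^2 = 289sum_{k≥2} |x_k|^2 ≤ 289||x||^2, with equality on {x : x_1 = 0}, so ||T|| = 17. For any lambda with |lambda| < 17, set r = lambda/17 (|r| < 1); the vector x = (1, r, r^2, ...) is in l^2 and satisfies T x = 17(r, r^2, ...) = lambda x, so lambda is an eigenvalue. On the boundary |lambda| = 17 the geometric series diverges, so no l^2 eigenvector exists, but these lambda lie in the approximate point spectrum. Hence sigma(T) is the closed disk of radius 17 and sigma_p(T) is the open disk.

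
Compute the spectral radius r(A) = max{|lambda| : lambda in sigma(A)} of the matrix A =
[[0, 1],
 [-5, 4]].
r(A) = sqrt(5) ≈ 2.2361

The eigenvalues of A are the roots of its characteristic polynomial. With M = A (coefficients from the trace and determinant):
  p(λ) = det(λ I - M) = λ^2 - 4λ + 5.
For λ^2 - 4λ + 5 the discriminant is -4. It is negative, so the roots are the complex-conjugate pair λ = 2 ± (sqrt(4)/2) i ≈ 2 ± 1i. For a conjugate pair the product of the roots equals the constant term, so |λ|^2 = 5 and |λ| = sqrt(5) ≈ 2.2361.
Thus the eigenvalues (to 4 decimals) are 2 ± 1i (modulus 2.2361). The spectral radius is the largest modulus: r(A) = sqrt(5) ≈ 2.2361. (Cross-check: r(A) ≤ ||A||_2 ≈ 6.434; equality holds whenever A is normal, though it can also hold for some non-normal A.)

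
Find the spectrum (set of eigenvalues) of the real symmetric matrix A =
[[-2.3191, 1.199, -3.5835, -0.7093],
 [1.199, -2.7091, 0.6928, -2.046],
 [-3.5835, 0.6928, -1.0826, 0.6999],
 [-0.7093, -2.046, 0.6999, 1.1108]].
sigma(A) ≈ {-6, -3, 1, 3}

A is real symmetric, so its spectrum consists of real eigenvalues. Expanding the characteristic polynomial of the displayed matrix gives
  det(λ I - A) = p(λ) = λ^4 + (5)λ^3 + (-15)λ^2 + (-44.9989)λ + (54).
Solving p(λ) = 0 yields eigenvalues ≈ -6, -3, 1, 3. (A is shown rounded to 4 decimals, so these recover the underlying integer eigenvalues to within that precision.)
Verification: the trace of A = -5 equals the sum of eigenvalues -5, and det(A) ≈ 53.9990 matches the eigenvalue product 54.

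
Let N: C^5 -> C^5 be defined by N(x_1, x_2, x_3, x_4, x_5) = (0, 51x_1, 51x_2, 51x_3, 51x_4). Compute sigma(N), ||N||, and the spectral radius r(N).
sigma(N) = {0}; ||N|| = 51; r(N) = 0. (N is nilpotent with N^5 = 0.)

On C^5, N is a strictly lower-triangular matrix with 51 on the subdiagonal and zeros elsewhere, so its characteristic polynomial is lambda^5 and every eigenvalue is 0: sigma(N) = {0}. For the operator norm, N e_i = 51e_{i+1} for i = 1, ..., 4 and N e_5 = 0, so the singular values of N are 51 (with multiplicity 4) and 0; hence ||N|| = 51. The spectral radius r(N) = max|lambda| = 0. Note ||N|| > r(N) — characteristic of non-normal nilpotent operators. Indeed N^5 = 0.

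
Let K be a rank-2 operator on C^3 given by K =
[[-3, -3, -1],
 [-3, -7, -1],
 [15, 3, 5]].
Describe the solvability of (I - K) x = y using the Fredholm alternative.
(I - K) is invertible (det(I - K) = -14 ≠ 0), so for every y in C^3 the equation (I - K) x = y has a unique solution.

K has rank 2 and factors as K = U V^T = u1 v1^T + u2 v2^T with u1 = (0, 1, 3), v1 = (3, -1, 1), u2 = (-1, -2, 2), v2 = (3, 3, 1) (multiplying out reproduces the displayed K). The nonzero eigenvalues of U V^T coincide with those of the 2 x 2 matrix G = V^T U = [[v1·u1, v1·u2], [v2·u1, v2·u2]] = [[2, 1], [6, -7]], and by the Sylvester determinant identity det(I_3 - U V^T) = det(I_2 - V^T U) = det([[-1, -1], [-6, 8]]) = (-1)(8) - (-1)(-6) = -14. (Direct check: I - K =
[[4, 3, 1],
 [3, 8, 1],
 [-15, -3, -4]]
has determinant -14.) The finite-dimensional Fredholm alternative says: either (I - K) is invertible, or ker(I - K) ≠ {0} and then range(I - K) = ker((I - K)^*)^⊥, with dim ker(I - K) = dim ker((I - K)^*). Since det(I - K) ≠ 0, 1 is not an eigenvalue of K and ker(I - K) = {0}, so we are in the first case: for every y there is a unique x = (I - K)^(-1) y. (Explicitly, by the Woodbury identity, (I - U V^T)^(-1) = I + U (I_2 - G)^(-1) V^T.)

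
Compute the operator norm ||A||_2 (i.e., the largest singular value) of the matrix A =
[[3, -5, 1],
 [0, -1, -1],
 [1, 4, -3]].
||A||_2 ≈ 7.1614 (= sqrt(largest eigenvalue of A^T A))

||A||_2 = sigma_max(A) = sqrt(lambda_max(A^T A)). Form the symmetric matrix M = A^T A =
[[10, -11, 0],
 [-11, 42, -16],
 [0, -16, 11]].
Its characteristic polynomial (trace, sum of principal 2x2 minors, determinant of M give the coefficients) is
  p(λ) = det(λ I - M) = λ^3 - 63λ^2 + 615λ - 729.
No integer candidate from the rational root theorem (±divisors of 729) is a root, so the roots are irrational. The cubic discriminant is Δ = 335667456 > 0, so there are three distinct real roots. p(1) = -176 and p(2) = 257 have opposite signs, so a root lies in (1, 2); Newton's method refines it to λ ≈ 1.3747. p(10) = 121 and p(11) = -256 have opposite signs, so a root lies in (10, 11); Newton's method refines it to λ ≈ 10.3398. p(51) = -576 and p(52) = 1507 have opposite signs, so a root lies in (51, 52); Newton's method refines it to λ ≈ 51.2855. Check (Vieta): the three roots sum to 63, matching tr M = 63.
So the eigenvalues of A^T A are ≈ 1.3747, 10.3398, 51.2855 (all ≥ 0, as they must be for A^T A). The largest is λ_max ≈ 51.2855, hence ||A||_2 = sqrt(λ_max) ≈ 7.1614.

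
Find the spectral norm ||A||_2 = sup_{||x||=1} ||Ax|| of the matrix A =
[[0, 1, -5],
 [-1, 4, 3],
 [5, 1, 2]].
||A||_2 ≈ 6.6402 (= sqrt(largest eigenvalue of A^T A))

||A||_2 = sigma_max(A) = sqrt(lambda_max(A^T A)). Form the symmetric matrix M = A^T A =
[[26, 1, 7],
 [1, 18, 9],
 [7, 9, 38]].
Its characteristic polynomial (trace, sum of principal 2x2 minors, determinant of M give the coefficients) is
  p(λ) = det(λ I - M) = λ^3 - 82λ^2 + 2009λ - 14884.
No integer candidate from the rational root theorem (±divisors of 14884) is a root, so the roots are irrational. The cubic discriminant is Δ = 32300224 > 0, so there are three distinct real roots. p(14) = -86 and p(15) = 176 have opposite signs, so a root lies in (14, 15); Newton's method refines it to λ ≈ 14.2974. p(23) = 112 and p(24) = -76 have opposite signs, so a root lies in (23, 24); Newton's method refines it to λ ≈ 23.6102. p(44) = -56 and p(45) = 596 have opposite signs, so a root lies in (44, 45); Newton's method refines it to λ ≈ 44.0925. Check (Vieta): the three roots sum to 82, matching tr M = 82.
So the eigenvalues of A^T A are ≈ 14.2974, 23.6102, 44.0925 (all ≥ 0, as they must be for A^T A). The largest is λ_max ≈ 44.0925, hence ||A||_2 = sqrt(λ_max) ≈ 6.6402.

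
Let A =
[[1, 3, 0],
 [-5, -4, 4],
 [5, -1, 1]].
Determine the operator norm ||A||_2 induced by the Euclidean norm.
||A||_2 ≈ 8.3192 (= sqrt(largest eigenvalue of A^T A))

||A||_2 = sigma_max(A) = sqrt(lambda_max(A^T A)). Form the symmetric matrix M = A^T A =
[[51, 18, -15],
 [18, 26, -17],
 [-15, -17, 17]].
Its characteristic polynomial (trace, sum of principal 2x2 minors, determinant of M give the coefficients) is
  p(λ) = det(λ I - M) = λ^3 - 94λ^2 + 1797λ - 5625.
No integer candidate from the rational root theorem (±divisors of 5625) is a root, so the roots are irrational. The cubic discriminant is Δ = 2882247057 > 0, so there are three distinct real roots. p(3) = -1053 and p(4) = 123 have opposite signs, so a root lies in (3, 4); Newton's method refines it to λ ≈ 3.8884. p(20) = 715 and p(21) = -81 have opposite signs, so a root lies in (20, 21); Newton's method refines it to λ ≈ 20.9018. p(69) = -657 and p(70) = 2565 have opposite signs, so a root lies in (69, 70); Newton's method refines it to λ ≈ 69.2098. Check (Vieta): the three roots sum to 94, matching tr M = 94.
So the eigenvalues of A^T A are ≈ 3.8884, 20.9018, 69.2098 (all ≥ 0, as they must be for A^T A). The largest is λ_max ≈ 69.2098, hence ||A||_2 = sqrt(λ_max) ≈ 8.3192.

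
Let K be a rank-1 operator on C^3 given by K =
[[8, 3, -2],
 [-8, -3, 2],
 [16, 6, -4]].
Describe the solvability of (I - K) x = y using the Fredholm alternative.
(I - K) is singular (det(I - K) = 0, i.e. 1 ∈ sigma(K)). (I - K) x = y is solvable iff y ⊥ ker((I - K)^*) = span{(8, 3, -2)}, i.e. iff 8y_1 + 3y_2 - 2y_3 = 0. When solvable, the solutions are x = y + c·(1, -1, 2), c arbitrary (ker(I - K) = span{(1, -1, 2)}, dimension 1).

K has rank 1, so it is an outer product K = u v^T: every row of K is a multiple of one row vector. Reading off the entries, u = (1, -1, 2) and v = (8, 3, -2) (row i of K equals u_i·v^T). A rank-one matrix u v^T satisfies K u = u (v·u) and kills the (2)-dimensional subspace v^⊥, so its characteristic polynomial is lambda^2 (lambda - v·u) with v·u = tr K = 1. Hence the eigenvalues of I - K are 1 (multiplicity 2) and 1 - (1) = 0, so det(I - K) = 0. (Direct check: I - K =
[[-7, -3, 2],
 [8, 4, -2],
 [-16, -6, 5]]
has determinant 0.) So 1 is an eigenvalue of K and (I - K) is not invertible. The finite-dimensional Fredholm alternative says: either (I - K) is invertible, or ker(I - K) ≠ {0} and then range(I - K) = ker((I - K)^*)^⊥, with dim ker(I - K) = dim ker((I - K)^*). We are in the second case, so we need both kernels. Kernel of I - K: (I - K) u = u - u (v·u) = u - u = 0, so ker(I - K) = span{u} = span{(1, -1, 2)} (it is exactly 1-dimensional because rank(I - K) = 2). Kernel of the adjoint: K is real, so (I - K)^* = I - K^T = I - v u^T, and (I - v u^T) v = v - v (u·v) = 0; hence ker((I - K)^*) = span{v} = span{(8, 3, -2)}. Therefore (I - K) x = y is solvable iff <y, v> = 0, i.e. iff 8y_1 + 3y_2 - 2y_3 = 0. When this holds, K y = u (v·y) = 0, so (I - K) y = y and x = y is a particular solution; the full solution set is the line x = y + c·u = y + c·(1, -1, 2), c ∈ C.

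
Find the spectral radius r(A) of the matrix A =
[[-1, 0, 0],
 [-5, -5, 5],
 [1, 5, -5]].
r(A) = 10

The eigenvalues of A are the roots of its characteristic polynomial. With M = A (coefficients from the trace, the sum of principal 2x2 minors, and det A):
  p(λ) = det(λ I - M) = λ^3 + 11λ^2 + 10λ.
The constant term is 0, so λ = 0 is a root. Dividing out λ leaves p(λ) = λ(λ^2 + 11λ + 10). For λ^2 + 11λ + 10 the discriminant is 81. It is a perfect square (9^2), so the roots are rational: λ = (-11 ± 9)/2 = -1, -10.
Thus the eigenvalues (to 4 decimals) are -1 (modulus 1); -10 (modulus 10); 0 (modulus 0). The spectral radius is the largest modulus: r(A) = 10. (Cross-check: r(A) ≤ ||A||_2 ≈ 10.9301; equality holds whenever A is normal, though it can also hold for some non-normal A.)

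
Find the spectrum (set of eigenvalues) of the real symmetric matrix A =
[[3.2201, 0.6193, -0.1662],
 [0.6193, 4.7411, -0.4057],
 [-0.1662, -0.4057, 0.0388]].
sigma(A) ≈ {0, 3, 5}

A is real symmetric, so its spectrum consists of real eigenvalues. Expanding the characteristic polynomial of the displayed matrix gives
  det(λ I - A) = p(λ) = λ^3 + (-8)λ^2 + (15)λ + (0).
Solving p(λ) = 0 yields eigenvalues ≈ 0, 3, 5. (A is shown rounded to 4 decimals, so these recover the underlying integer eigenvalues to within that precision.)
Verification: the trace of A = 8 equals the sum of eigenvalues 8, and det(A) ≈ 0.0000 matches the eigenvalue product 0.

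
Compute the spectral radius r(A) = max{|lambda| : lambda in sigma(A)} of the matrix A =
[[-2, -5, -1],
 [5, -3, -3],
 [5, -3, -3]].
r(A) = sqrt(42) ≈ 6.4807

The eigenvalues of A are the roots of its characteristic polynomial. With M = A (coefficients from the trace, the sum of principal 2x2 minors, and det A):
  p(λ) = det(λ I - M) = λ^3 + 8λ^2 + 42λ.
The constant term is 0, so λ = 0 is a root. Dividing out λ leaves p(λ) = λ(λ^2 + 8λ + 42). For λ^2 + 8λ + 42 the discriminant is -104. It is negative, so the roots are the complex-conjugate pair λ = -4 ± (sqrt(104)/2) i ≈ -4 ± 5.099i. For a conjugate pair the product of the roots equals the constant term, so |λ|^2 = 42 and |λ| = sqrt(42) ≈ 6.4807.
Thus the eigenvalues (to 4 decimals) are -4 ± 5.099i (modulus 6.4807); 0 (modulus 0). The spectral radius is the largest modulus: r(A) = sqrt(42) ≈ 6.4807. (Cross-check: r(A) ≤ ||A||_2 ≈ 9.3915; equality holds whenever A is normal, though it can also hold for some non-normal A.)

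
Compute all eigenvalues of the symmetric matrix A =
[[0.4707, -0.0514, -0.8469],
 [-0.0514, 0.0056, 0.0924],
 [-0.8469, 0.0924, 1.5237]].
sigma(A) ≈ {0, 2} (0 with multiplicity 2)

A is real symmetric, so its spectrum consists of real eigenvalues. Expanding the characteristic polynomial of the displayed matrix gives
  det(λ I - A) = p(λ) = λ^3 + (-2)λ^2 + (0)λ + (0).
Solving p(λ) = 0 yields eigenvalues ≈ 0, 0, 2. (A is shown rounded to 4 decimals, so these recover the underlying integer eigenvalues to within that precision.)
Verification: the trace of A = 2 equals the sum of eigenvalues 2, and det(A) ≈ -0.0000 matches the eigenvalue product 0.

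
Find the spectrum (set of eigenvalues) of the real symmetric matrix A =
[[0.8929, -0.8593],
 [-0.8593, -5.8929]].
sigma(A) ≈ {-6, 1}

A is real symmetric, so its spectrum consists of real eigenvalues. Expanding the characteristic polynomial of the displayed matrix gives
  det(λ I - A) = p(λ) = λ^2 + (5)λ + (-6).
Solving p(λ) = 0 yields eigenvalues ≈ -6, 1. (A is shown rounded to 4 decimals, so these recover the underlying integer eigenvalues to within that precision.)
Verification: the trace of A = -5 equals the sum of eigenvalues -5, and det(A) ≈ -6.0002 matches the eigenvalue product -6.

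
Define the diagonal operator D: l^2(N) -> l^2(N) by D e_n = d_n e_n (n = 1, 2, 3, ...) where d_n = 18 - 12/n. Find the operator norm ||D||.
||D|| = 18

For a diagonal operator on l^2 with entries d_n, ||D|| = sup_n |d_n|. Here d_1 = 6, d_2 = 12, ..., and d_n = 18 - 12/n increases monotonically toward 18. All terms lie in [6, 18), so |d_n| = d_n and the supremum is the limit 18, which is not attained by any individual d_n. Hence ||D|| = 18.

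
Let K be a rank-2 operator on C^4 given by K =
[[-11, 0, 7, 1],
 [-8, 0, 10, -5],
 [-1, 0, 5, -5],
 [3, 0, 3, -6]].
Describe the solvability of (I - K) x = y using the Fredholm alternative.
(I - K) is invertible (det(I - K) = 13 ≠ 0), so for every y in C^4 the equation (I - K) x = y has a unique solution.

K has rank 2 and factors as K = U V^T = u1 v1^T + u2 v2^T with u1 = (-2, 1, 2, 3), v1 = (1, 0, 1, -2), u2 = (-3, -3, -1, 0), v2 = (3, 0, -3, 1) (multiplying out reproduces the displayed K). The nonzero eigenvalues of U V^T coincide with those of the 2 x 2 matrix G = V^T U = [[v1·u1, v1·u2], [v2·u1, v2·u2]] = [[-6, -4], [-9, -6]], and by the Sylvester determinant identity det(I_4 - U V^T) = det(I_2 - V^T U) = det([[7, 4], [9, 7]]) = (7)(7) - (4)(9) = 13. (Direct check: I - K =
[[12, 0, -7, -1],
 [8, 1, -10, 5],
 [1, 0, -4, 5],
 [-3, 0, -3, 7]]
has determinant 13.) The finite-dimensional Fredholm alternative says: either (I - K) is invertible, or ker(I - K) ≠ {0} and then range(I - K) = ker((I - K)^*)^⊥, with dim ker(I - K) = dim ker((I - K)^*). Since det(I - K) ≠ 0, 1 is not an eigenvalue of K and ker(I - K) = {0}, so we are in the first case: for every y there is a unique x = (I - K)^(-1) y. (Explicitly, by the Woodbury identity, (I - U V^T)^(-1) = I + U (I_2 - G)^(-1) V^T.)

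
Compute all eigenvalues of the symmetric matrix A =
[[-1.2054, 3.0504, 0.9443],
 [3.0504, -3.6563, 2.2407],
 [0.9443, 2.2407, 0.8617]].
sigma(A) ≈ {-6, -1, 3}

A is real symmetric, so its spectrum consists of real eigenvalues. Expanding the characteristic polynomial of the displayed matrix gives
  det(λ I - A) = p(λ) = λ^3 + (4)λ^2 + (-15)λ + (-18).
Solving p(λ) = 0 yields eigenvalues ≈ -6, -1, 3. (A is shown rounded to 4 decimals, so these recover the underlying integer eigenvalues to within that precision.)
Verification: the trace of A = -4 equals the sum of eigenvalues -4, and det(A) ≈ 18.0007 matches the eigenvalue product 18.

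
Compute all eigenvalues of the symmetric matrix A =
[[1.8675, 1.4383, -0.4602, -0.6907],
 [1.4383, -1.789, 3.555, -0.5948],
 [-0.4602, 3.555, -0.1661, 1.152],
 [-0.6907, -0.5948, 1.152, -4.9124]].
sigma(A) ≈ {-6, -4, 2, 3}

A is real symmetric, so its spectrum consists of real eigenvalues. Expanding the characteristic polynomial of the displayed matrix gives
  det(λ I - A) = p(λ) = λ^4 + (5)λ^3 + (-20)λ^2 + (-60)λ + (144.0041).
Solving p(λ) = 0 yields eigenvalues ≈ -6, -4, 2, 3. (A is shown rounded to 4 decimals, so these recover the underlying integer eigenvalues to within that precision.)
Verification: the trace of A = -5 equals the sum of eigenvalues -5, and det(A) ≈ 144.0041 matches the eigenvalue product 144.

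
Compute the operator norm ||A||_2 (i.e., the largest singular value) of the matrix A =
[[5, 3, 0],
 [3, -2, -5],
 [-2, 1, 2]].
||A||_2 ≈ 7.2895 (= sqrt(largest eigenvalue of A^T A))

||A||_2 = sigma_max(A) = sqrt(lambda_max(A^T A)). Form the symmetric matrix M = A^T A =
[[38, 7, -19],
 [7, 14, 12],
 [-19, 12, 29]].
Its characteristic polynomial (trace, sum of principal 2x2 minors, determinant of M give the coefficients) is
  p(λ) = det(λ I - M) = λ^3 - 81λ^2 + 1486λ - 289.
No integer candidate from the rational root theorem (±divisors of 289) is a root, so the roots are irrational. The cubic discriminant is Δ = 1372000001 > 0, so there are three distinct real roots. p(0) = -289 and p(1) = 1117 have opposite signs, so a root lies in (0, 1); Newton's method refines it to λ ≈ 0.1966. p(27) = 467 and p(28) = -233 have opposite signs, so a root lies in (27, 28); Newton's method refines it to λ ≈ 27.6666. p(53) = -183 and p(54) = 1223 have opposite signs, so a root lies in (53, 54); Newton's method refines it to λ ≈ 53.1368. Check (Vieta): the three roots sum to 81, matching tr M = 81.
So the eigenvalues of A^T A are ≈ 0.1966, 27.6666, 53.1368 (all ≥ 0, as they must be for A^T A). The largest is λ_max ≈ 53.1368, hence ||A||_2 = sqrt(λ_max) ≈ 7.2895.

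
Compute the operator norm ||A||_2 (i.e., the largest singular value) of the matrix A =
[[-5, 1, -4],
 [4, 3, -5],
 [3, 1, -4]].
||A||_2 ≈ 8.6827 (= sqrt(largest eigenvalue of A^T A))

||A||_2 = sigma_max(A) = sqrt(lambda_max(A^T A)). Form the symmetric matrix M = A^T A =
[[50, 10, -12],
 [10, 11, -23],
 [-12, -23, 57]].
Its characteristic polynomial (trace, sum of principal 2x2 minors, determinant of M give the coefficients) is
  p(λ) = det(λ I - M) = λ^3 - 118λ^2 + 3254λ - 3136.
No integer candidate from the rational root theorem (±divisors of 3136) is a root, so the roots are irrational. The cubic discriminant is Δ = 10413099184 > 0, so there are three distinct real roots. p(0) = -3136 and p(1) = 1 have opposite signs, so a root lies in (0, 1); Newton's method refines it to λ ≈ 0.9997. p(41) = 841 and p(42) = -532 have opposite signs, so a root lies in (41, 42); Newton's method refines it to λ ≈ 41.6114. p(75) = -961 and p(76) = 1576 have opposite signs, so a root lies in (75, 76); Newton's method refines it to λ ≈ 75.3889. Check (Vieta): the three roots sum to 118, matching tr M = 118.
So the eigenvalues of A^T A are ≈ 0.9997, 41.6114, 75.3889 (all ≥ 0, as they must be for A^T A). The largest is λ_max ≈ 75.3889, hence ||A||_2 = sqrt(λ_max) ≈ 8.6827.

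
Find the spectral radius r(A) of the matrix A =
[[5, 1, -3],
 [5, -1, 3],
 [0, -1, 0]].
r(A) = 6

The eigenvalues of A are the roots of its characteristic polynomial. With M = A (coefficients from the trace, the sum of principal 2x2 minors, and det A):
  p(λ) = det(λ I - M) = λ^3 - 4λ^2 - 7λ - 30.
By the rational root theorem any rational root is an integer divisor of 30. Testing λ = 6: p(6) = 216 - 144 - 42 - 30 = 0, so λ = 6 is a root. Dividing out (λ - 6) leaves p(λ) = (λ - 6)(λ^2 + 2λ + 5). For λ^2 + 2λ + 5 the discriminant is -16. It is negative, so the roots are the complex-conjugate pair λ = -1 ± (sqrt(16)/2) i ≈ -1 ± 2i. For a conjugate pair the product of the roots equals the constant term, so |λ|^2 = 5 and |λ| = sqrt(5) ≈ 2.2361.
Thus the eigenvalues (to 4 decimals) are -1 ± 2i (modulus 2.2361); 6 (modulus 6). The spectral radius is the largest modulus: r(A) = 6. (Cross-check: r(A) ≤ ||A||_2 ≈ 7.0711; equality holds whenever A is normal, though it can also hold for some non-normal A.)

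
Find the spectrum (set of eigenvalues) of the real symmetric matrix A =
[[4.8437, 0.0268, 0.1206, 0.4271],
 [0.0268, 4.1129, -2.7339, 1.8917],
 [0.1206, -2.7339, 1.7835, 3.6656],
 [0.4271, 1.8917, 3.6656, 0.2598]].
sigma(A) ≈ {-4, 4, 5, 6}

A is real symmetric, so its spectrum consists of real eigenvalues. Expanding the characteristic polynomial of the displayed matrix gives
  det(λ I - A) = p(λ) = λ^4 + (-11)λ^3 + (13.999)λ^2 + (176.003)λ + (-480.0026).
Solving p(λ) = 0 yields eigenvalues ≈ -4, 4, 5, 6. (A is shown rounded to 4 decimals, so these recover the underlying integer eigenvalues to within that precision.)
Verification: the trace of A = 11 equals the sum of eigenvalues 11, and det(A) ≈ -480.0026 matches the eigenvalue product -480.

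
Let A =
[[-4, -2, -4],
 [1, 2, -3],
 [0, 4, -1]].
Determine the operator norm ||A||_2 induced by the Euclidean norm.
||A||_2 ≈ 6.0821 (= sqrt(largest eigenvalue of A^T A))

||A||_2 = sigma_max(A) = sqrt(lambda_max(A^T A)). Form the symmetric matrix M = A^T A =
[[17, 10, 13],
 [10, 24, -2],
 [13, -2, 26]].
Its characteristic polynomial (trace, sum of principal 2x2 minors, determinant of M give the coefficients) is
  p(λ) = det(λ I - M) = λ^3 - 67λ^2 + 1201λ - 3364.
No integer candidate from the rational root theorem (±divisors of 3364) is a root, so the roots are irrational. The cubic discriminant is Δ = 65469149 > 0, so there are three distinct real roots. p(3) = -337 and p(4) = 432 have opposite signs, so a root lies in (3, 4); Newton's method refines it to λ ≈ 3.4203. p(26) = 146 and p(27) = -97 have opposite signs, so a root lies in (26, 27); Newton's method refines it to λ ≈ 26.5883. p(36) = -304 and p(37) = 3 have opposite signs, so a root lies in (36, 37); Newton's method refines it to λ ≈ 36.9914. Check (Vieta): the three roots sum to 67, matching tr M = 67.
So the eigenvalues of A^T A are ≈ 3.4203, 26.5883, 36.9914 (all ≥ 0, as they must be for A^T A). The largest is λ_max ≈ 36.9914, hence ||A||_2 = sqrt(λ_max) ≈ 6.0821.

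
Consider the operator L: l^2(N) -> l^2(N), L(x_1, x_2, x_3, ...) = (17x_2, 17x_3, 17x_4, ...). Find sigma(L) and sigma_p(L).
sigma(L) = closed disk {z in C : |z| ≤ 17}; sigma_p(L) = open disk {z in C : |z| < 17}

Note L = 17·V where V is the unit left shift (V x)_k = x_{k+1}; so sigma(L) = 17·sigma(V) and ||L|| = 17||V||. ||L x||^2 = 289sum_{k≥2} |x_k|^2 ≤ 289||x||^2, with equality on {x : x_1 = 0}, so ||L|| = 17. For any lambda with |lambda| < 17, set r = lambda/17 (|r| < 1); the vector x = (1, r, r^2, ...) is in l^2 and satisfies L x = 17(r, r^2, ...) = lambda x, so lambda is an eigenvalue. On the boundary |lambda| = 17 the geometric series diverges, so no l^2 eigenvector exists, but these lambda lie in the approximate point spectrum. Hence sigma(L) is the closed disk of radius 17 and sigma_p(L) is the open disk.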